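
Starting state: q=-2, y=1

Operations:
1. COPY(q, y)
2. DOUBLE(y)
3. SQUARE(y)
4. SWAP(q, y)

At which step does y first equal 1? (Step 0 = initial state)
Step 0

Tracing y:
Initial: y = 1 ← first occurrence
After step 1: y = 1
After step 2: y = 2
After step 3: y = 4
After step 4: y = 1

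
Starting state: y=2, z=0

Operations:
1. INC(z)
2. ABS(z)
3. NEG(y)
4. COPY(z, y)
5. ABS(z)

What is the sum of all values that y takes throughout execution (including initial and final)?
0

Values of y at each step:
Initial: y = 2
After step 1: y = 2
After step 2: y = 2
After step 3: y = -2
After step 4: y = -2
After step 5: y = -2
Sum = 2 + 2 + 2 + -2 + -2 + -2 = 0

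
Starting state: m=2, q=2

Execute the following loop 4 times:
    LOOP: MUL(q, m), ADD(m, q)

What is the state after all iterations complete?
m=540750, q=540000

Iteration trace:
Start: m=2, q=2
After iteration 1: m=6, q=4
After iteration 2: m=30, q=24
After iteration 3: m=750, q=720
After iteration 4: m=540750, q=540000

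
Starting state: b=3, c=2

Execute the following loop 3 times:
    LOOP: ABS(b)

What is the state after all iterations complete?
b=3, c=2

Iteration trace:
Start: b=3, c=2
After iteration 1: b=3, c=2
After iteration 2: b=3, c=2
After iteration 3: b=3, c=2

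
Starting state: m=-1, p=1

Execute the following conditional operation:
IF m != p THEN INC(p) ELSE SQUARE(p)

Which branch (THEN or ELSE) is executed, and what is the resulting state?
Branch: THEN, Final state: m=-1, p=2

Evaluating condition: m != p
m = -1, p = 1
Condition is True, so THEN branch executes
After INC(p): m=-1, p=2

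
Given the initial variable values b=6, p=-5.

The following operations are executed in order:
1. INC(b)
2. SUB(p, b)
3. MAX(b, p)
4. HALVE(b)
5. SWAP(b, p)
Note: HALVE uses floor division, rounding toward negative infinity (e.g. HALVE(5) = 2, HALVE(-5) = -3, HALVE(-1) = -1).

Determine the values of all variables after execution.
{b: -12, p: 3}

Step-by-step execution:
Initial: b=6, p=-5
After step 1 (INC(b)): b=7, p=-5
After step 2 (SUB(p, b)): b=7, p=-12
After step 3 (MAX(b, p)): b=7, p=-12
After step 4 (HALVE(b)): b=3, p=-12
After step 5 (SWAP(b, p)): b=-12, p=3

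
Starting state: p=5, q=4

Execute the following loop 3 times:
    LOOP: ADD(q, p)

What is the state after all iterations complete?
p=5, q=19

Iteration trace:
Start: p=5, q=4
After iteration 1: p=5, q=9
After iteration 2: p=5, q=14
After iteration 3: p=5, q=19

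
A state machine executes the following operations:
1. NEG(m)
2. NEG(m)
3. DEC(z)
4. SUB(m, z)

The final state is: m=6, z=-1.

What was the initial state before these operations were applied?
m=5, z=0

Working backwards:
Final state: m=6, z=-1
Before step 4 (SUB(m, z)): m=5, z=-1
Before step 3 (DEC(z)): m=5, z=0
Before step 2 (NEG(m)): m=-5, z=0
Before step 1 (NEG(m)): m=5, z=0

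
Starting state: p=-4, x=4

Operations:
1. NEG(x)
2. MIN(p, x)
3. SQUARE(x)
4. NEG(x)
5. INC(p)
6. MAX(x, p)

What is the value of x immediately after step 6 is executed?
x = -3

Tracing x through execution:
Initial: x = 4
After step 1 (NEG(x)): x = -4
After step 2 (MIN(p, x)): x = -4
After step 3 (SQUARE(x)): x = 16
After step 4 (NEG(x)): x = -16
After step 5 (INC(p)): x = -16
After step 6 (MAX(x, p)): x = -3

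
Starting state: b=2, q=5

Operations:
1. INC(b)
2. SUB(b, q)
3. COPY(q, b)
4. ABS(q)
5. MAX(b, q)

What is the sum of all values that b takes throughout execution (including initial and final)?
1

Values of b at each step:
Initial: b = 2
After step 1: b = 3
After step 2: b = -2
After step 3: b = -2
After step 4: b = -2
After step 5: b = 2
Sum = 2 + 3 + -2 + -2 + -2 + 2 = 1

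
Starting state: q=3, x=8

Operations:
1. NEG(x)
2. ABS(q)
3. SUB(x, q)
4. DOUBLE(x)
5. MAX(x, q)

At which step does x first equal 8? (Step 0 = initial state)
Step 0

Tracing x:
Initial: x = 8 ← first occurrence
After step 1: x = -8
After step 2: x = -8
After step 3: x = -11
After step 4: x = -22
After step 5: x = 3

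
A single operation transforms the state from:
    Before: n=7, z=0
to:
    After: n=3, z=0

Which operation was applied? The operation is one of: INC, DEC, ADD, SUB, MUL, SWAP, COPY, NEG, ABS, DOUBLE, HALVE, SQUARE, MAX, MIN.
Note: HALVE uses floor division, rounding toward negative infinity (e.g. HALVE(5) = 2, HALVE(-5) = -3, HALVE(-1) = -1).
HALVE(n)

Analyzing the change:
Before: n=7, z=0
After: n=3, z=0
Variable n changed from 7 to 3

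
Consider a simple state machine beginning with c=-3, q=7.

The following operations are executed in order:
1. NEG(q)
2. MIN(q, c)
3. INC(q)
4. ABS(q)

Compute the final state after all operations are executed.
{c: -3, q: 6}

Step-by-step execution:
Initial: c=-3, q=7
After step 1 (NEG(q)): c=-3, q=-7
After step 2 (MIN(q, c)): c=-3, q=-7
After step 3 (INC(q)): c=-3, q=-6
After step 4 (ABS(q)): c=-3, q=6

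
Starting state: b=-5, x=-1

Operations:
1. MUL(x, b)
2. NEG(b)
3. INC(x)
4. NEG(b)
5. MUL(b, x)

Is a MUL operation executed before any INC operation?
Yes

First MUL: step 1
First INC: step 3
Since 1 < 3, MUL comes first.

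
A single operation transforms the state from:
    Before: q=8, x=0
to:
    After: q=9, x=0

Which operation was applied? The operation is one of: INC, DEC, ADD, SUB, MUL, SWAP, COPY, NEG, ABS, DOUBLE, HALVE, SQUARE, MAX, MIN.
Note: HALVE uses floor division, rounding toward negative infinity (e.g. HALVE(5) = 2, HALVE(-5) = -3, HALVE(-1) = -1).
INC(q)

Analyzing the change:
Before: q=8, x=0
After: q=9, x=0
Variable q changed from 8 to 9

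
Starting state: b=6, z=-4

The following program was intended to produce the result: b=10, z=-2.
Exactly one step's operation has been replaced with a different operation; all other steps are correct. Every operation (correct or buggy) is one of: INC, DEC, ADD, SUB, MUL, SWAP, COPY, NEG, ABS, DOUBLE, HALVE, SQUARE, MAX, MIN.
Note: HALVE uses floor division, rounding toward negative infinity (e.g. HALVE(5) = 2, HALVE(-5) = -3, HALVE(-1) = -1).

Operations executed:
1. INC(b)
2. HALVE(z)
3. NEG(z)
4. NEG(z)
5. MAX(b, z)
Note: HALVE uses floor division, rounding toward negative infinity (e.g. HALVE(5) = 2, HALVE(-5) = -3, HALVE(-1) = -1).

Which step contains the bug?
Step 1

Trace with buggy code:
Initial: b=6, z=-4
After step 1: b=7, z=-4
After step 2: b=7, z=-2
After step 3: b=7, z=2
After step 4: b=7, z=-2
After step 5: b=7, z=-2
Actual final b=7, z=-2 ≠ expected b=10, z=-2.
Step 1 is the only position where a single-operation replacement can produce the expected result.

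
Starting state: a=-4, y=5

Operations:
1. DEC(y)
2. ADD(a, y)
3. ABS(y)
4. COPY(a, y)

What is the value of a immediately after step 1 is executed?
a = -4

Tracing a through execution:
Initial: a = -4
After step 1 (DEC(y)): a = -4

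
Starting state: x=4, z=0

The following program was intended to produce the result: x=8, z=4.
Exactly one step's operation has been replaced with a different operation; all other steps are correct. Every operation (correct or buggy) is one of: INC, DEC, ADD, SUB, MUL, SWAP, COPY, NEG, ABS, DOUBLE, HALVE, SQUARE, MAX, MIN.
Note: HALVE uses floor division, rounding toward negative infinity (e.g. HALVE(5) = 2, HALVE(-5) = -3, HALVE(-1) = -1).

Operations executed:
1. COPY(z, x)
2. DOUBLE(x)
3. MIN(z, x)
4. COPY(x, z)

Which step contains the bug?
Step 4

Trace with buggy code:
Initial: x=4, z=0
After step 1: x=4, z=4
After step 2: x=8, z=4
After step 3: x=8, z=4
After step 4: x=4, z=4
Actual final x=4, z=4 ≠ expected x=8, z=4.
Step 4 is the only position where a single-operation replacement can produce the expected result.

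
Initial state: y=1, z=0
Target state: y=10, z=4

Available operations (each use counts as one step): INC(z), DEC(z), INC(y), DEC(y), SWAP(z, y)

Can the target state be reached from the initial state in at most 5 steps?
No

The target state cannot be reached within 5 steps.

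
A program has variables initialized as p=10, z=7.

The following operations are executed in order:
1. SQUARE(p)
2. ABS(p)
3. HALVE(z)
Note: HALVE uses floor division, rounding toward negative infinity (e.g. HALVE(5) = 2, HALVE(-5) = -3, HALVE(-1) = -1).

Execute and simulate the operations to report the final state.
{p: 100, z: 3}

Step-by-step execution:
Initial: p=10, z=7
After step 1 (SQUARE(p)): p=100, z=7
After step 2 (ABS(p)): p=100, z=7
After step 3 (HALVE(z)): p=100, z=3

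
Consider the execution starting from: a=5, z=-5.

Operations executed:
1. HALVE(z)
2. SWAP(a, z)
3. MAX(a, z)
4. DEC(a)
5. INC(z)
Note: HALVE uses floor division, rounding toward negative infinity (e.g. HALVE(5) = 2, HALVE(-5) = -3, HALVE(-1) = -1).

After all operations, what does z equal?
z = 6

Tracing execution:
Step 1: HALVE(z) → z = -3
Step 2: SWAP(a, z) → z = 5
Step 3: MAX(a, z) → z = 5
Step 4: DEC(a) → z = 5
Step 5: INC(z) → z = 6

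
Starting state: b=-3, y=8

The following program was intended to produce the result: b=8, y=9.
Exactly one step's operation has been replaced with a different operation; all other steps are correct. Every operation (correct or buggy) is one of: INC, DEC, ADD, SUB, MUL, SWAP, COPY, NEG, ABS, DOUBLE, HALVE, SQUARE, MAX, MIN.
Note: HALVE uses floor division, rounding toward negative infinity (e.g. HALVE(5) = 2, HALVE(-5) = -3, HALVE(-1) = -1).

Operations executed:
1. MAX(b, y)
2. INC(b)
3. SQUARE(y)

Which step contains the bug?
Step 3

Trace with buggy code:
Initial: b=-3, y=8
After step 1: b=8, y=8
After step 2: b=9, y=8
After step 3: b=9, y=64
Actual final b=9, y=64 ≠ expected b=8, y=9.
Step 3 is the only position where a single-operation replacement can produce the expected result.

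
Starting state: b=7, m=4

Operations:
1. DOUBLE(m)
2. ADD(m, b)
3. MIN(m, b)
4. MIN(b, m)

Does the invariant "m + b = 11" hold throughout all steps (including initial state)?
No, violated after step 1

The invariant is violated after step 1.

State at each step:
Initial: b=7, m=4
After step 1: b=7, m=8
After step 2: b=7, m=15
After step 3: b=7, m=7
After step 4: b=7, m=7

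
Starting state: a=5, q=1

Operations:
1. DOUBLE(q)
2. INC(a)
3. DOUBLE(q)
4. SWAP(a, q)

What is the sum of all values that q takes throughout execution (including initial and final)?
15

Values of q at each step:
Initial: q = 1
After step 1: q = 2
After step 2: q = 2
After step 3: q = 4
After step 4: q = 6
Sum = 1 + 2 + 2 + 4 + 6 = 15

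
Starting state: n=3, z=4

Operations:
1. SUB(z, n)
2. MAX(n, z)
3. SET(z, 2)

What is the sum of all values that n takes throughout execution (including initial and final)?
12

Values of n at each step:
Initial: n = 3
After step 1: n = 3
After step 2: n = 3
After step 3: n = 3
Sum = 3 + 3 + 3 + 3 = 12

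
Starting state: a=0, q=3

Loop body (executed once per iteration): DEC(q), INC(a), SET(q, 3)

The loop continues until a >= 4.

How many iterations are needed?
4

Tracing iterations:
Initial: a=0, q=3
After iteration 1: a=1, q=3
After iteration 2: a=2, q=3
After iteration 3: a=3, q=3
After iteration 4: a=4, q=3
a >= 4 now holds, so the loop exits after 4 iterations.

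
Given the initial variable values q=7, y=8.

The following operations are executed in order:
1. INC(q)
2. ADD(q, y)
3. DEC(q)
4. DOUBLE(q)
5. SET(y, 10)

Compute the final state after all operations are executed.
{q: 30, y: 10}

Step-by-step execution:
Initial: q=7, y=8
After step 1 (INC(q)): q=8, y=8
After step 2 (ADD(q, y)): q=16, y=8
After step 3 (DEC(q)): q=15, y=8
After step 4 (DOUBLE(q)): q=30, y=8
After step 5 (SET(y, 10)): q=30, y=10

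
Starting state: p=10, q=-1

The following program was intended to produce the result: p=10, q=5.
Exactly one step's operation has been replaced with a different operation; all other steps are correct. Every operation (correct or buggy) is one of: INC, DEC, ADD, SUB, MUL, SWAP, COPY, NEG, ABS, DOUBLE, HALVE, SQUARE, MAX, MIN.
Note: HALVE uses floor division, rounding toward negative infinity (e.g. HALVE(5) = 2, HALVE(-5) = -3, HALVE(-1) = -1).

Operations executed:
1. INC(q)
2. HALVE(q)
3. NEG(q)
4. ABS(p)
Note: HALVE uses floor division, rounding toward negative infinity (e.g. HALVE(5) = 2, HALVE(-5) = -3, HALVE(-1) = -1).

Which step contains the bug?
Step 1

Trace with buggy code:
Initial: p=10, q=-1
After step 1: p=10, q=0
After step 2: p=10, q=0
After step 3: p=10, q=0
After step 4: p=10, q=0
Actual final p=10, q=0 ≠ expected p=10, q=5.
Step 1 is the only position where a single-operation replacement can produce the expected result.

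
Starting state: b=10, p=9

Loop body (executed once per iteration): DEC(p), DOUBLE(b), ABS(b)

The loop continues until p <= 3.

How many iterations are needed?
6

Tracing iterations:
Initial: b=10, p=9
After iteration 1: b=20, p=8
After iteration 2: b=40, p=7
After iteration 3: b=80, p=6
After iteration 4: b=160, p=5
After iteration 5: b=320, p=4
After iteration 6: b=640, p=3
p <= 3 now holds, so the loop exits after 6 iterations.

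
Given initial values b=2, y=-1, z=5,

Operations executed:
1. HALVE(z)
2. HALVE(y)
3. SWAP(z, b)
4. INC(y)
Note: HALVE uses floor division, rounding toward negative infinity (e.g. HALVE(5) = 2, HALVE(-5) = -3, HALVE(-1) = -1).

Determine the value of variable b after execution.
b = 2

Tracing execution:
Step 1: HALVE(z) → b = 2
Step 2: HALVE(y) → b = 2
Step 3: SWAP(z, b) → b = 2
Step 4: INC(y) → b = 2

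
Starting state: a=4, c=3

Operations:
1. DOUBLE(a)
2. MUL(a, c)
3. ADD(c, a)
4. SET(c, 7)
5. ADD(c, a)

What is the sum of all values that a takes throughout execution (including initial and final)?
108

Values of a at each step:
Initial: a = 4
After step 1: a = 8
After step 2: a = 24
After step 3: a = 24
After step 4: a = 24
After step 5: a = 24
Sum = 4 + 8 + 24 + 24 + 24 + 24 = 108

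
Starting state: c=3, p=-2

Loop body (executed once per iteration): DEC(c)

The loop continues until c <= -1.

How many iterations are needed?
4

Tracing iterations:
Initial: c=3, p=-2
After iteration 1: c=2, p=-2
After iteration 2: c=1, p=-2
After iteration 3: c=0, p=-2
After iteration 4: c=-1, p=-2
c <= -1 now holds, so the loop exits after 4 iterations.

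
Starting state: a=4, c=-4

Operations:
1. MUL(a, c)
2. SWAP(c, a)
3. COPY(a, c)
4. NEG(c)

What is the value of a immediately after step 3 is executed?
a = -16

Tracing a through execution:
Initial: a = 4
After step 1 (MUL(a, c)): a = -16
After step 2 (SWAP(c, a)): a = -4
After step 3 (COPY(a, c)): a = -16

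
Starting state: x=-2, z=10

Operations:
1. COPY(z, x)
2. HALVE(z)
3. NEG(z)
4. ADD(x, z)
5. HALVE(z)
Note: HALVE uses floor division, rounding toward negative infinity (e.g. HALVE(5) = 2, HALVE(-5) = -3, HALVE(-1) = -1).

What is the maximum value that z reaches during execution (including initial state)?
10

Values of z at each step:
Initial: z = 10 ← maximum
After step 1: z = -2
After step 2: z = -1
After step 3: z = 1
After step 4: z = 1
After step 5: z = 0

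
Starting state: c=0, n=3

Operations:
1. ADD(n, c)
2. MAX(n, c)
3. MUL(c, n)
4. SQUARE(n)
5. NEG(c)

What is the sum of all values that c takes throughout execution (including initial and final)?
0

Values of c at each step:
Initial: c = 0
After step 1: c = 0
After step 2: c = 0
After step 3: c = 0
After step 4: c = 0
After step 5: c = 0
Sum = 0 + 0 + 0 + 0 + 0 + 0 = 0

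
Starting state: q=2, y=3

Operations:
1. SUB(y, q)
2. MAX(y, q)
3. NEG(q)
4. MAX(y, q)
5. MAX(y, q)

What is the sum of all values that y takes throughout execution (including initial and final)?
12

Values of y at each step:
Initial: y = 3
After step 1: y = 1
After step 2: y = 2
After step 3: y = 2
After step 4: y = 2
After step 5: y = 2
Sum = 3 + 1 + 2 + 2 + 2 + 2 = 12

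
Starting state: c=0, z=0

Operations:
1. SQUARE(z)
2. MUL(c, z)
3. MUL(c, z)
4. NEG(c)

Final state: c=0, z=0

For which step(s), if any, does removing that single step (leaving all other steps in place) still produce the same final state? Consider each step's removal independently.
Step(s) 1, 2, 3, 4

Testing removal of each single step:
Without step 1: final = c=0, z=0 (same)
Without step 2: final = c=0, z=0 (same)
Without step 3: final = c=0, z=0 (same)
Without step 4: final = c=0, z=0 (same)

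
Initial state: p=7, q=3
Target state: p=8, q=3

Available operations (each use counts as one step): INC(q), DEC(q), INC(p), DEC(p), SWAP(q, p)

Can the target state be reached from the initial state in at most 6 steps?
Yes

Path (1 step): INC(p)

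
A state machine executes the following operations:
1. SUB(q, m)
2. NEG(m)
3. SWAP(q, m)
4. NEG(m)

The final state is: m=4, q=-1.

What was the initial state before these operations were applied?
m=1, q=-3

Working backwards:
Final state: m=4, q=-1
Before step 4 (NEG(m)): m=-4, q=-1
Before step 3 (SWAP(q, m)): m=-1, q=-4
Before step 2 (NEG(m)): m=1, q=-4
Before step 1 (SUB(q, m)): m=1, q=-3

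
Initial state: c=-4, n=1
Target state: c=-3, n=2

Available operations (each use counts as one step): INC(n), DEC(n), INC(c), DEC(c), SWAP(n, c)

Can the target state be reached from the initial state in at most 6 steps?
Yes

Path (2 steps): INC(n) → INC(c)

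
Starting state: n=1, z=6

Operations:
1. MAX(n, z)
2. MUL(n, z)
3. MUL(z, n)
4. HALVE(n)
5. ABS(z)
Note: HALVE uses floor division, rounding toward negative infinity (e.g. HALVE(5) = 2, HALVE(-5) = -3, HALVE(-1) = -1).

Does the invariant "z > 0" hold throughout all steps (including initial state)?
Yes

The invariant holds at every step.

State at each step:
Initial: n=1, z=6
After step 1: n=6, z=6
After step 2: n=36, z=6
After step 3: n=36, z=216
After step 4: n=18, z=216
After step 5: n=18, z=216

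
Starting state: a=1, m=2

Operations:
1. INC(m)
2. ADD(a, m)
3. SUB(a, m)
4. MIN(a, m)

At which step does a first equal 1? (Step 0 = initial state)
Step 0

Tracing a:
Initial: a = 1 ← first occurrence
After step 1: a = 1
After step 2: a = 4
After step 3: a = 1
After step 4: a = 1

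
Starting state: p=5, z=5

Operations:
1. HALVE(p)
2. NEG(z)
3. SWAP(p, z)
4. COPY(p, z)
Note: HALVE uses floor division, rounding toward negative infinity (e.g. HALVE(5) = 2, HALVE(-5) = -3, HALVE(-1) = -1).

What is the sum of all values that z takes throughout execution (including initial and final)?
9

Values of z at each step:
Initial: z = 5
After step 1: z = 5
After step 2: z = -5
After step 3: z = 2
After step 4: z = 2
Sum = 5 + 5 + -5 + 2 + 2 = 9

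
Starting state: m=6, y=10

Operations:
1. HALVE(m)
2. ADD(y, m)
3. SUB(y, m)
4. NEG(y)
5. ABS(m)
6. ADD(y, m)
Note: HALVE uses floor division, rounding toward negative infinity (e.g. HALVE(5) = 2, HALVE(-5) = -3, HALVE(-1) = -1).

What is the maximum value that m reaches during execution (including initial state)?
6

Values of m at each step:
Initial: m = 6 ← maximum
After step 1: m = 3
After step 2: m = 3
After step 3: m = 3
After step 4: m = 3
After step 5: m = 3
After step 6: m = 3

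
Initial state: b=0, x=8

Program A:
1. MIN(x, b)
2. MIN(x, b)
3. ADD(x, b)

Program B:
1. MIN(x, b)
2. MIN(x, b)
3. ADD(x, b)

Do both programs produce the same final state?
Yes

Program A final state: b=0, x=0
Program B final state: b=0, x=0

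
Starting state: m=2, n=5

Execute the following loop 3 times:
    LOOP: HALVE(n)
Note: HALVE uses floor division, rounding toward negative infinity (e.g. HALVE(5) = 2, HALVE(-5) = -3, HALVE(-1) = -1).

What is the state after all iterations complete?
m=2, n=0

Iteration trace:
Start: m=2, n=5
After iteration 1: m=2, n=2
After iteration 2: m=2, n=1
After iteration 3: m=2, n=0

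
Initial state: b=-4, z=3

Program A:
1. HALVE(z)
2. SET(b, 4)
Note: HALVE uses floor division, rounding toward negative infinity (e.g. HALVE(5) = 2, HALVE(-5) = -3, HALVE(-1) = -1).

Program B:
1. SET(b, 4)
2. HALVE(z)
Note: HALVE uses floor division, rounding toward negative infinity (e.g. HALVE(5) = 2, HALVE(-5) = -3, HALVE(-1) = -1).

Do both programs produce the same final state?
Yes

Program A final state: b=4, z=1
Program B final state: b=4, z=1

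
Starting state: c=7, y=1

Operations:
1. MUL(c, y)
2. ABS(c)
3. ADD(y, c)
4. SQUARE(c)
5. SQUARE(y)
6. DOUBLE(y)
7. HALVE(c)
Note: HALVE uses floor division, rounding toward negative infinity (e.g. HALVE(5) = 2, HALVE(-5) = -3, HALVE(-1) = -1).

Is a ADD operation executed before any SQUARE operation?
Yes

First ADD: step 3
First SQUARE: step 4
Since 3 < 4, ADD comes first.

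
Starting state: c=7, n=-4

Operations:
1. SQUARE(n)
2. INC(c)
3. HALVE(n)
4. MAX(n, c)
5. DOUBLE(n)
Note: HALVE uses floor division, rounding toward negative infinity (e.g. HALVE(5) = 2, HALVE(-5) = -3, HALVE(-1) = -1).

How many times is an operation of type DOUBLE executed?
1

Counting DOUBLE operations:
Step 5: DOUBLE(n) ← DOUBLE
Total: 1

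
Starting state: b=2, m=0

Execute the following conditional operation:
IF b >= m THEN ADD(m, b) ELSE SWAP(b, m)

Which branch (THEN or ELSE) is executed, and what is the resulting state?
Branch: THEN, Final state: b=2, m=2

Evaluating condition: b >= m
b = 2, m = 0
Condition is True, so THEN branch executes
After ADD(m, b): b=2, m=2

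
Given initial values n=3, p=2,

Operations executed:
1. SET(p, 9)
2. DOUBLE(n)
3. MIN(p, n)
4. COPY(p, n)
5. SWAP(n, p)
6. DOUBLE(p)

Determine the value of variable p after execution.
p = 12

Tracing execution:
Step 1: SET(p, 9) → p = 9
Step 2: DOUBLE(n) → p = 9
Step 3: MIN(p, n) → p = 6
Step 4: COPY(p, n) → p = 6
Step 5: SWAP(n, p) → p = 6
Step 6: DOUBLE(p) → p = 12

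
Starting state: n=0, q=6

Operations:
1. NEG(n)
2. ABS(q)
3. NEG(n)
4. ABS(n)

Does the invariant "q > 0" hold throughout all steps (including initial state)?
Yes

The invariant holds at every step.

State at each step:
Initial: n=0, q=6
After step 1: n=0, q=6
After step 2: n=0, q=6
After step 3: n=0, q=6
After step 4: n=0, q=6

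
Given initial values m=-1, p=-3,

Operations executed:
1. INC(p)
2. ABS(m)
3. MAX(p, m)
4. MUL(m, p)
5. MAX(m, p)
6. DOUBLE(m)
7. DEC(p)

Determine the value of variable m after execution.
m = 2

Tracing execution:
Step 1: INC(p) → m = -1
Step 2: ABS(m) → m = 1
Step 3: MAX(p, m) → m = 1
Step 4: MUL(m, p) → m = 1
Step 5: MAX(m, p) → m = 1
Step 6: DOUBLE(m) → m = 2
Step 7: DEC(p) → m = 2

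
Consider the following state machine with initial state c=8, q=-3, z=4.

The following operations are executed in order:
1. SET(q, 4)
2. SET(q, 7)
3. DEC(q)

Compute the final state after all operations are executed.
{c: 8, q: 6, z: 4}

Step-by-step execution:
Initial: c=8, q=-3, z=4
After step 1 (SET(q, 4)): c=8, q=4, z=4
After step 2 (SET(q, 7)): c=8, q=7, z=4
After step 3 (DEC(q)): c=8, q=6, z=4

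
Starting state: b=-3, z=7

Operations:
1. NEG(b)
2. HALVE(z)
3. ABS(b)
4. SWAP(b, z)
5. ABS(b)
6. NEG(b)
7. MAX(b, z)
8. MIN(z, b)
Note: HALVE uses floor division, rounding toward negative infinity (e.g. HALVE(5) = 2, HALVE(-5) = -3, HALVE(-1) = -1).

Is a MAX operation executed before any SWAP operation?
No

First MAX: step 7
First SWAP: step 4
Since 7 > 4, SWAP comes first.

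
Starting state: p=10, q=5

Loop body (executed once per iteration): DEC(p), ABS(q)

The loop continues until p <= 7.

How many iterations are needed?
3

Tracing iterations:
Initial: p=10, q=5
After iteration 1: p=9, q=5
After iteration 2: p=8, q=5
After iteration 3: p=7, q=5
p <= 7 now holds, so the loop exits after 3 iterations.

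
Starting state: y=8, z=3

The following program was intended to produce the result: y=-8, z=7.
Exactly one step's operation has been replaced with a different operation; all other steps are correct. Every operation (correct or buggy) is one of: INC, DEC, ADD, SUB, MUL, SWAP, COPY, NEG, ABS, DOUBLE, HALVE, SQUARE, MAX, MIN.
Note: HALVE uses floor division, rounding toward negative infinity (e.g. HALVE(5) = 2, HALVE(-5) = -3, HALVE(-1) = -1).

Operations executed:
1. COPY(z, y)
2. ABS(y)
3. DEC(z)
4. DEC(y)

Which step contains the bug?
Step 4

Trace with buggy code:
Initial: y=8, z=3
After step 1: y=8, z=8
After step 2: y=8, z=8
After step 3: y=8, z=7
After step 4: y=7, z=7
Actual final y=7, z=7 ≠ expected y=-8, z=7.
Step 4 is the only position where a single-operation replacement can produce the expected result.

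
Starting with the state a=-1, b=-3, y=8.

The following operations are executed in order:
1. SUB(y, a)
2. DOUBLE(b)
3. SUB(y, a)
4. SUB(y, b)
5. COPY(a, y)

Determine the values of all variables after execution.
{a: 16, b: -6, y: 16}

Step-by-step execution:
Initial: a=-1, b=-3, y=8
After step 1 (SUB(y, a)): a=-1, b=-3, y=9
After step 2 (DOUBLE(b)): a=-1, b=-6, y=9
After step 3 (SUB(y, a)): a=-1, b=-6, y=10
After step 4 (SUB(y, b)): a=-1, b=-6, y=16
After step 5 (COPY(a, y)): a=16, b=-6, y=16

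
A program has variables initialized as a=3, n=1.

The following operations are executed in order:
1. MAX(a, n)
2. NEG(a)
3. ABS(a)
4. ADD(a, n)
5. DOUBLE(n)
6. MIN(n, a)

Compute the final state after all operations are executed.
{a: 4, n: 2}

Step-by-step execution:
Initial: a=3, n=1
After step 1 (MAX(a, n)): a=3, n=1
After step 2 (NEG(a)): a=-3, n=1
After step 3 (ABS(a)): a=3, n=1
After step 4 (ADD(a, n)): a=4, n=1
After step 5 (DOUBLE(n)): a=4, n=2
After step 6 (MIN(n, a)): a=4, n=2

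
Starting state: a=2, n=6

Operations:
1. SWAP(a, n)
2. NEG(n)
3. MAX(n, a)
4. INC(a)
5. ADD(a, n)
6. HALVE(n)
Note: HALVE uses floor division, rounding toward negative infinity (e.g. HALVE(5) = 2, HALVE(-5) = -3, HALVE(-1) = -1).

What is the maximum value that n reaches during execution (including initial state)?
6

Values of n at each step:
Initial: n = 6 ← maximum
After step 1: n = 2
After step 2: n = -2
After step 3: n = 6
After step 4: n = 6
After step 5: n = 6
After step 6: n = 3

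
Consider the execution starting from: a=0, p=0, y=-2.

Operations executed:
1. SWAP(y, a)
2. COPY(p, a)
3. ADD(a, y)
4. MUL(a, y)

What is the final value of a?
a = 0

Tracing execution:
Step 1: SWAP(y, a) → a = -2
Step 2: COPY(p, a) → a = -2
Step 3: ADD(a, y) → a = -2
Step 4: MUL(a, y) → a = 0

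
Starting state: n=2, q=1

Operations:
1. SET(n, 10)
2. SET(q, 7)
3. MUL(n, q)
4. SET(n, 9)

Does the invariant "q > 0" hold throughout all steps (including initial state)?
Yes

The invariant holds at every step.

State at each step:
Initial: n=2, q=1
After step 1: n=10, q=1
After step 2: n=10, q=7
After step 3: n=70, q=7
After step 4: n=9, q=7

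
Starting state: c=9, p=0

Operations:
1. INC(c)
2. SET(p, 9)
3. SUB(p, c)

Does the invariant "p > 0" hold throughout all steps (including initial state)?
No, violated at the initial state

The invariant is violated at the initial state (step 0).

State at each step:
Initial: c=9, p=0
After step 1: c=10, p=0
After step 2: c=10, p=9
After step 3: c=10, p=-1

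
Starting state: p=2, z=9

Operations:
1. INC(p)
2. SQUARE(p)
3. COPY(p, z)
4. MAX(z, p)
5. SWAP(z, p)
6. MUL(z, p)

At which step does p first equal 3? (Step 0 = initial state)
Step 1

Tracing p:
Initial: p = 2
After step 1: p = 3 ← first occurrence
After step 2: p = 9
After step 3: p = 9
After step 4: p = 9
After step 5: p = 9
After step 6: p = 9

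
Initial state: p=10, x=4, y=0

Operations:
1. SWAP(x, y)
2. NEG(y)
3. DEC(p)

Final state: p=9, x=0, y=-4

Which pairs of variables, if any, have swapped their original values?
None

Comparing initial and final values:
p: 10 → 9
x: 4 → 0
y: 0 → -4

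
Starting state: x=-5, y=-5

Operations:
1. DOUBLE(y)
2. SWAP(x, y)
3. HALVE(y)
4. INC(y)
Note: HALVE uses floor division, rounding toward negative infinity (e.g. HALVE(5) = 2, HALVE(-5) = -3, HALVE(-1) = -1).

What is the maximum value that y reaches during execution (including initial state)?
-2

Values of y at each step:
Initial: y = -5
After step 1: y = -10
After step 2: y = -5
After step 3: y = -3
After step 4: y = -2 ← maximum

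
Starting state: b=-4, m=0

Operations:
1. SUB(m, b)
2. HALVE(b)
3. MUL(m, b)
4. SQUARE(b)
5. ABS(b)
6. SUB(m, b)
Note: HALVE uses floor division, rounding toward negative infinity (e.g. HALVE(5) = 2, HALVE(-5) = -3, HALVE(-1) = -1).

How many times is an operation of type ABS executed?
1

Counting ABS operations:
Step 5: ABS(b) ← ABS
Total: 1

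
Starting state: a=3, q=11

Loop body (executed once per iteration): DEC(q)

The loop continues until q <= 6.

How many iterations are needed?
5

Tracing iterations:
Initial: a=3, q=11
After iteration 1: a=3, q=10
After iteration 2: a=3, q=9
After iteration 3: a=3, q=8
After iteration 4: a=3, q=7
After iteration 5: a=3, q=6
q <= 6 now holds, so the loop exits after 5 iterations.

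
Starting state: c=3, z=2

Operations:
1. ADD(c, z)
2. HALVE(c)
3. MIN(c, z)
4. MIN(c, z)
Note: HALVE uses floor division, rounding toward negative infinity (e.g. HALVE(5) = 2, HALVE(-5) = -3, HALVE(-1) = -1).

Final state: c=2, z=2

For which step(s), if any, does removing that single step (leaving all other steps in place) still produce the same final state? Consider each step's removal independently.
Step(s) 2, 3, 4

Testing removal of each single step:
Without step 1: final = c=1, z=2 (different)
Without step 2: final = c=2, z=2 (same)
Without step 3: final = c=2, z=2 (same)
Without step 4: final = c=2, z=2 (same)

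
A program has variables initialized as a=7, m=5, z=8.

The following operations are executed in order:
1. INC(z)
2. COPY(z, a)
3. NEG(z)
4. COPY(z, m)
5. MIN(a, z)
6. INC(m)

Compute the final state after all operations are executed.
{a: 5, m: 6, z: 5}

Step-by-step execution:
Initial: a=7, m=5, z=8
After step 1 (INC(z)): a=7, m=5, z=9
After step 2 (COPY(z, a)): a=7, m=5, z=7
After step 3 (NEG(z)): a=7, m=5, z=-7
After step 4 (COPY(z, m)): a=7, m=5, z=5
After step 5 (MIN(a, z)): a=5, m=5, z=5
After step 6 (INC(m)): a=5, m=6, z=5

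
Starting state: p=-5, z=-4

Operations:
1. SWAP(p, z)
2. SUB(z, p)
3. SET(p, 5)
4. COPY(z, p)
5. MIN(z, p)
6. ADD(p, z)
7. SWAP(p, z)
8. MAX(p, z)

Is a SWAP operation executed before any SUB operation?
Yes

First SWAP: step 1
First SUB: step 2
Since 1 < 2, SWAP comes first.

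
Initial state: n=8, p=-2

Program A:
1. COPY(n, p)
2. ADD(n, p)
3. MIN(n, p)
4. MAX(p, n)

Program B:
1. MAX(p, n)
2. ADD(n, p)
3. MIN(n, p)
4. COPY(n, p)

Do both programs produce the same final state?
No

Program A final state: n=-4, p=-2
Program B final state: n=8, p=8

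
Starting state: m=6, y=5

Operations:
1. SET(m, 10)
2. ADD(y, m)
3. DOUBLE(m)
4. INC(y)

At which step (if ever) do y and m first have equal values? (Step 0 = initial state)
Never

y and m never become equal during execution.

Comparing values at each step:
Initial: y=5, m=6
After step 1: y=5, m=10
After step 2: y=15, m=10
After step 3: y=15, m=20
After step 4: y=16, m=20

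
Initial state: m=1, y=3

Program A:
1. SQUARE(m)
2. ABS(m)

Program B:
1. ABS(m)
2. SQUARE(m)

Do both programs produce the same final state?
Yes

Program A final state: m=1, y=3
Program B final state: m=1, y=3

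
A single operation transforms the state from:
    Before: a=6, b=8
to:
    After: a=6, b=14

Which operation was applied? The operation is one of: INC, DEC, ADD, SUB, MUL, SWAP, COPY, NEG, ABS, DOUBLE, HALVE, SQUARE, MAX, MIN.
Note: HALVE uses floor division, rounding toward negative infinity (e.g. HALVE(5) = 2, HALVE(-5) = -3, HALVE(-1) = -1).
ADD(b, a)

Analyzing the change:
Before: a=6, b=8
After: a=6, b=14
Variable b changed from 8 to 14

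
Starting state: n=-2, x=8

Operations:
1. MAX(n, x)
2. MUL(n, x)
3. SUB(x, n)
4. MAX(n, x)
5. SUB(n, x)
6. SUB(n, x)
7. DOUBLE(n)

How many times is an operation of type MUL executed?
1

Counting MUL operations:
Step 2: MUL(n, x) ← MUL
Total: 1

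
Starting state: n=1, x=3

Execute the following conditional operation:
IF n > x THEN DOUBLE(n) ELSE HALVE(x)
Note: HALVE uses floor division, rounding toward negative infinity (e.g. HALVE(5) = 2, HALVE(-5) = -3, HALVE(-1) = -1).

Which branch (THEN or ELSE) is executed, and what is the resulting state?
Branch: ELSE, Final state: n=1, x=1

Evaluating condition: n > x
n = 1, x = 3
Condition is False, so ELSE branch executes
After HALVE(x): n=1, x=1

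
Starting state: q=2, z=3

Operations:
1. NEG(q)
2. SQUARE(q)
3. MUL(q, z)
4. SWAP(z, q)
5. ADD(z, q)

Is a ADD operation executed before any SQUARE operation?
No

First ADD: step 5
First SQUARE: step 2
Since 5 > 2, SQUARE comes first.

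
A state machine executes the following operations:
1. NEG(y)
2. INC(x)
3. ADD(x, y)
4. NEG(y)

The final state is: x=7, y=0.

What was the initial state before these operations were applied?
x=6, y=0

Working backwards:
Final state: x=7, y=0
Before step 4 (NEG(y)): x=7, y=0
Before step 3 (ADD(x, y)): x=7, y=0
Before step 2 (INC(x)): x=6, y=0
Before step 1 (NEG(y)): x=6, y=0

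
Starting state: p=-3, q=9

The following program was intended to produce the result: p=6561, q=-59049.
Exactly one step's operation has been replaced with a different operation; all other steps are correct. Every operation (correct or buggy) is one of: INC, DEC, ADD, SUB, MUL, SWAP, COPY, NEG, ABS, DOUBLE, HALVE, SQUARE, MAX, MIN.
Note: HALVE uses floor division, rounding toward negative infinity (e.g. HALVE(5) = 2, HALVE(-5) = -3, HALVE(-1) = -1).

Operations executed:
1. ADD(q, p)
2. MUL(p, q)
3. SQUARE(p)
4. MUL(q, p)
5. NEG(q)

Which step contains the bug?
Step 1

Trace with buggy code:
Initial: p=-3, q=9
After step 1: p=-3, q=6
After step 2: p=-18, q=6
After step 3: p=324, q=6
After step 4: p=324, q=1944
After step 5: p=324, q=-1944
Actual final p=324, q=-1944 ≠ expected p=6561, q=-59049.
Step 1 is the only position where a single-operation replacement can produce the expected result.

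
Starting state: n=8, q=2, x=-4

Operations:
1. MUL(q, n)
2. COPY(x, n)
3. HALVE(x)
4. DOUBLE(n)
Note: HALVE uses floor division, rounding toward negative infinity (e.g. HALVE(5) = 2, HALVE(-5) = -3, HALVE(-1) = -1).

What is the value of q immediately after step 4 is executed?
q = 16

Tracing q through execution:
Initial: q = 2
After step 1 (MUL(q, n)): q = 16
After step 2 (COPY(x, n)): q = 16
After step 3 (HALVE(x)): q = 16
After step 4 (DOUBLE(n)): q = 16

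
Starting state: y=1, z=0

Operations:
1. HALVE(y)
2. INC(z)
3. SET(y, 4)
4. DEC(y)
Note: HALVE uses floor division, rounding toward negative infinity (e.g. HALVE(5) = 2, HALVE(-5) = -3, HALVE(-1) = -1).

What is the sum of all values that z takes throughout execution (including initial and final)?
3

Values of z at each step:
Initial: z = 0
After step 1: z = 0
After step 2: z = 1
After step 3: z = 1
After step 4: z = 1
Sum = 0 + 0 + 1 + 1 + 1 = 3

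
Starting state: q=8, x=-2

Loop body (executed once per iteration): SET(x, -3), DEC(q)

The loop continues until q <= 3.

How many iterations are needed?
5

Tracing iterations:
Initial: q=8, x=-2
After iteration 1: q=7, x=-3
After iteration 2: q=6, x=-3
After iteration 3: q=5, x=-3
After iteration 4: q=4, x=-3
After iteration 5: q=3, x=-3
q <= 3 now holds, so the loop exits after 5 iterations.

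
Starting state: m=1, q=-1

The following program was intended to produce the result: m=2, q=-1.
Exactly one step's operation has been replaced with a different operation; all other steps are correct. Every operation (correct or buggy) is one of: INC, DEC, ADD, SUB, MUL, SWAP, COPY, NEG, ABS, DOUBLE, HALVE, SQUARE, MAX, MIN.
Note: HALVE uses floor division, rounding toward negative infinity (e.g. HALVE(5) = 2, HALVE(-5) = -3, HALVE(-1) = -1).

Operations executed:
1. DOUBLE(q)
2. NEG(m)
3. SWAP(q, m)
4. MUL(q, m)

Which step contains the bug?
Step 4

Trace with buggy code:
Initial: m=1, q=-1
After step 1: m=1, q=-2
After step 2: m=-1, q=-2
After step 3: m=-2, q=-1
After step 4: m=-2, q=2
Actual final m=-2, q=2 ≠ expected m=2, q=-1.
Step 4 is the only position where a single-operation replacement can produce the expected result.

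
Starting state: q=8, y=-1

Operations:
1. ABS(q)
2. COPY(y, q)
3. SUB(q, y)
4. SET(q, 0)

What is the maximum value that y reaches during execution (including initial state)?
8

Values of y at each step:
Initial: y = -1
After step 1: y = -1
After step 2: y = 8 ← maximum
After step 3: y = 8
After step 4: y = 8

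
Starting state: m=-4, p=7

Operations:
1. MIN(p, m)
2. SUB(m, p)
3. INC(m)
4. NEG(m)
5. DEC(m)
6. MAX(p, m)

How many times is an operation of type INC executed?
1

Counting INC operations:
Step 3: INC(m) ← INC
Total: 1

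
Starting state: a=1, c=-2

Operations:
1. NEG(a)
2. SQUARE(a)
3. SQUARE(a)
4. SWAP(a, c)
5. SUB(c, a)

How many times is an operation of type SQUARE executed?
2

Counting SQUARE operations:
Step 2: SQUARE(a) ← SQUARE
Step 3: SQUARE(a) ← SQUARE
Total: 2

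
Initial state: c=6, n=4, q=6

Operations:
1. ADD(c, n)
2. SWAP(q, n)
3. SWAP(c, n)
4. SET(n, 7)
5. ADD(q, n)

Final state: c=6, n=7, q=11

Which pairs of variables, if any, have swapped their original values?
None

Comparing initial and final values:
c: 6 → 6
n: 4 → 7
q: 6 → 11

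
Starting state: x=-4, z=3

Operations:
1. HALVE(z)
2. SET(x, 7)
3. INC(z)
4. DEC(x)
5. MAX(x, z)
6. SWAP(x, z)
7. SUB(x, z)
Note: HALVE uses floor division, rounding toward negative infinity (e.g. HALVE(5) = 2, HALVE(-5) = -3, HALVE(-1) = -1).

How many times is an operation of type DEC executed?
1

Counting DEC operations:
Step 4: DEC(x) ← DEC
Total: 1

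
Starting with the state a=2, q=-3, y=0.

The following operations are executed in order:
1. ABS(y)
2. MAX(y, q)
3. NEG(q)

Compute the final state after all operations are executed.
{a: 2, q: 3, y: 0}

Step-by-step execution:
Initial: a=2, q=-3, y=0
After step 1 (ABS(y)): a=2, q=-3, y=0
After step 2 (MAX(y, q)): a=2, q=-3, y=0
After step 3 (NEG(q)): a=2, q=3, y=0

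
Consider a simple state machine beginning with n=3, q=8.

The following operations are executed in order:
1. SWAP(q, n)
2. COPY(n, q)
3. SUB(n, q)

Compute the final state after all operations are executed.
{n: 0, q: 3}

Step-by-step execution:
Initial: n=3, q=8
After step 1 (SWAP(q, n)): n=8, q=3
After step 2 (COPY(n, q)): n=3, q=3
After step 3 (SUB(n, q)): n=0, q=3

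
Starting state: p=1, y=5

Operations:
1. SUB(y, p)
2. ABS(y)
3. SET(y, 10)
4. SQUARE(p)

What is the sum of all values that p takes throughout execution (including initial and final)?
5

Values of p at each step:
Initial: p = 1
After step 1: p = 1
After step 2: p = 1
After step 3: p = 1
After step 4: p = 1
Sum = 1 + 1 + 1 + 1 + 1 = 5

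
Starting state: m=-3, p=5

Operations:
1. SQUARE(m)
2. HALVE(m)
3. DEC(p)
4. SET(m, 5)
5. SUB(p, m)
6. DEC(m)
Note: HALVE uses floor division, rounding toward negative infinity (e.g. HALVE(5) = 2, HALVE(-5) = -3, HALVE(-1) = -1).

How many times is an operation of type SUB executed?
1

Counting SUB operations:
Step 5: SUB(p, m) ← SUB
Total: 1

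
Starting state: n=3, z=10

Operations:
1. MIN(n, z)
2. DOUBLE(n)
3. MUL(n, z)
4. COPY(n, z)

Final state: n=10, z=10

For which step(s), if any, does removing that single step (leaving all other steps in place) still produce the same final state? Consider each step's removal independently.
Step(s) 1, 2, 3

Testing removal of each single step:
Without step 1: final = n=10, z=10 (same)
Without step 2: final = n=10, z=10 (same)
Without step 3: final = n=10, z=10 (same)
Without step 4: final = n=60, z=10 (different)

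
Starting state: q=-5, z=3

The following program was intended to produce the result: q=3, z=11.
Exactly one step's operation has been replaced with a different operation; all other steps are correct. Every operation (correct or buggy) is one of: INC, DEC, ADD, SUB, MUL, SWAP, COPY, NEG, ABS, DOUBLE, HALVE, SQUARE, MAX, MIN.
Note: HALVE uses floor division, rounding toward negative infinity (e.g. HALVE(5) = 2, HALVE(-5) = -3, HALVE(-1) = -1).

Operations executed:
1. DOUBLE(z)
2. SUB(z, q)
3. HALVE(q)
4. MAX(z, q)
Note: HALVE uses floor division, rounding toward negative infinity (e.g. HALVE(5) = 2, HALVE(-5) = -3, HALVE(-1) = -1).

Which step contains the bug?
Step 4

Trace with buggy code:
Initial: q=-5, z=3
After step 1: q=-5, z=6
After step 2: q=-5, z=11
After step 3: q=-3, z=11
After step 4: q=-3, z=11
Actual final q=-3, z=11 ≠ expected q=3, z=11.
Step 4 is the only position where a single-operation replacement can produce the expected result.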